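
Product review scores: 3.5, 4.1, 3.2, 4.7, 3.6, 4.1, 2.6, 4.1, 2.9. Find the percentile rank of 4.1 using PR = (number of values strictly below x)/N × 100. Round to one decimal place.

N = 9.
Strictly below 4.1: 5. Equal to 4.1: 3.
PR = 5/9 × 100 = 55.6

55.6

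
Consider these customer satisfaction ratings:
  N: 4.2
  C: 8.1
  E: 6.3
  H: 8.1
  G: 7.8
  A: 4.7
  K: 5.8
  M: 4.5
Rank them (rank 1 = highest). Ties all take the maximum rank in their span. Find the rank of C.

Sorted (descending): 8.1, 8.1, 7.8, 6.3, 5.8, 4.7, 4.5, 4.2
The 2 values of 8.1 occupy positions 1–2 → each gets rank 2.
C has value 8.1 → rank 2.

2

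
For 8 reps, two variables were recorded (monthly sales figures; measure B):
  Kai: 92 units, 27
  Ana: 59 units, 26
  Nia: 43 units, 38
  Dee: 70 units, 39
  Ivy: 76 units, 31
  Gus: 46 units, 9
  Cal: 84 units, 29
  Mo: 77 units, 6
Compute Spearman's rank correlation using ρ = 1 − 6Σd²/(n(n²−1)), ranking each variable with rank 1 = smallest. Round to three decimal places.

-0.167

Ranks of variable 1: 8, 3, 1, 4, 5, 2, 7, 6
Ranks of variable 2: 4, 3, 7, 8, 6, 2, 5, 1
d = r₁ − r₂: 4, 0, -6, -4, -1, 0, 2, 5
d²: 16, 0, 36, 16, 1, 0, 4, 25; Σd² = 98
ρ = 1 − 6·98/(8·63) = 1 − 588/504 = -0.167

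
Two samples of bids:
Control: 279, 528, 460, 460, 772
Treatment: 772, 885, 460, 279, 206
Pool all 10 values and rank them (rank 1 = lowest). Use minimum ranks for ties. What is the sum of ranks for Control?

Sorted (ascending): 206, 279, 279, 460, 460, 460, 528, 772, 772, 885
The 2 values of 279 occupy positions 2–3 → each gets rank 2.
The 3 values of 460 occupy positions 4–6 → each gets rank 4.
The 2 values of 772 occupy positions 8–9 → each gets rank 8.
Control values → pooled ranks: 279→2, 528→7, 460→4, 460→4, 772→8
Rank sum = 2 + 7 + 4 + 4 + 8 = 25

25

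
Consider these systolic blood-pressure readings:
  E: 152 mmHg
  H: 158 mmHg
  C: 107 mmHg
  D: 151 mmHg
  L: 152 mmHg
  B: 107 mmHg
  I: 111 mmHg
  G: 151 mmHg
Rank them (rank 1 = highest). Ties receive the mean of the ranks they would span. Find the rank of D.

Sorted (descending): 158, 152, 152, 151, 151, 111, 107, 107
The 2 values of 152 occupy positions 2–3 → average rank (2+3)/2 = 2.5.
The 2 values of 151 occupy positions 4–5 → average rank (4+5)/2 = 4.5.
The 2 values of 107 occupy positions 7–8 → average rank (7+8)/2 = 7.5.
D has value 151 mmHg → rank 4.5.

4.5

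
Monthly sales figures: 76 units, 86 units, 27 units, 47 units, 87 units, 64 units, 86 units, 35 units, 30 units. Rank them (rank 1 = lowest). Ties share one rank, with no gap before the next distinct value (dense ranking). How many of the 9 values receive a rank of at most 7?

Sorted (ascending): 27, 30, 35, 47, 64, 76, 86, 86, 87
The 2 values of 86 share dense rank 7.
Remaining distinct values take the next consecutive integers.
Ranks ≤ 7: {1, 2, 3, 4, 5, 6, 7, 7} → 8 values.

8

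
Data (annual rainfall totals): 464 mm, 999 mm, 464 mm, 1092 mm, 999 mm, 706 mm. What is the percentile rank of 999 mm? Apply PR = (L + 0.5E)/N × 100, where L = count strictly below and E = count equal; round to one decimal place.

66.7

N = 6.
Strictly below 999: 3. Equal to 999: 2.
PR = (3 + 0.5·2)/6 × 100 = 66.7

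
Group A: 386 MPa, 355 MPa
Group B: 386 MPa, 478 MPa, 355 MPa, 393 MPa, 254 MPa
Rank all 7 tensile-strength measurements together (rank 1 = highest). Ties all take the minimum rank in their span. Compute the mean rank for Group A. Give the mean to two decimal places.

4.00

Sorted (descending): 478, 393, 386, 386, 355, 355, 254
The 2 values of 386 occupy positions 3–4 → each gets rank 3.
The 2 values of 355 occupy positions 5–6 → each gets rank 5.
Group A values → pooled ranks: 386→3, 355→5
Mean rank = (3 + 5) / 2 = 4.00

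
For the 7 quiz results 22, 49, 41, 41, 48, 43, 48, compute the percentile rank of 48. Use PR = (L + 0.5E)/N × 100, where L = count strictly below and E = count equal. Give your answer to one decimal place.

71.4

N = 7.
Strictly below 48: 4. Equal to 48: 2.
PR = (4 + 0.5·2)/7 × 100 = 71.4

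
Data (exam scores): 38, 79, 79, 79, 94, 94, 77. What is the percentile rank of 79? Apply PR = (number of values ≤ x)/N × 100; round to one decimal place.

N = 7.
Strictly below 79: 2. Equal to 79: 3.
PR = 5/7 × 100 = 71.4

71.4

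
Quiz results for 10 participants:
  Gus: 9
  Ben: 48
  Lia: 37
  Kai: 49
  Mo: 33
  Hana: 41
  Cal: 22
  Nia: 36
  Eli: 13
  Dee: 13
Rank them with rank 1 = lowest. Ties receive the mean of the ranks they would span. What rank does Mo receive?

Sorted (ascending): 9, 13, 13, 22, 33, 36, 37, 41, 48, 49
The 2 values of 13 occupy positions 2–3 → average rank (2+3)/2 = 2.5.
Mo has value 33 → rank 5.

5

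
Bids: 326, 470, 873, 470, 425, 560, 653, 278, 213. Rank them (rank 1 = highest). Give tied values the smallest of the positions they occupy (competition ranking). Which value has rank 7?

326

Sorted (descending): 873, 653, 560, 470, 470, 425, 326, 278, 213
The 2 values of 470 occupy positions 4–5 → each gets rank 4.
Rank 7 → value 326.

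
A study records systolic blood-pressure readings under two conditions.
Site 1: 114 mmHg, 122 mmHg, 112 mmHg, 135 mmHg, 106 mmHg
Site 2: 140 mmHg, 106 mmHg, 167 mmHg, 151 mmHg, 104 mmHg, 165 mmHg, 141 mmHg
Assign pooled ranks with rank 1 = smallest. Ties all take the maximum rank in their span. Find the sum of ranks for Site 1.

25

Sorted (ascending): 104, 106, 106, 112, 114, 122, 135, 140, 141, 151, 165, 167
The 2 values of 106 occupy positions 2–3 → each gets rank 3.
Site 1 values → pooled ranks: 114→5, 122→6, 112→4, 135→7, 106→3
Rank sum = 5 + 6 + 4 + 7 + 3 = 25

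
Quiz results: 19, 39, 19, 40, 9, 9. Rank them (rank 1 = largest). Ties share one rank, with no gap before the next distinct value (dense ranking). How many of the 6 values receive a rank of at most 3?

Sorted (descending): 40, 39, 19, 19, 9, 9
The 2 values of 19 share dense rank 3.
The 2 values of 9 share dense rank 4.
Remaining distinct values take the next consecutive integers.
Ranks ≤ 3: {1, 2, 3, 3} → 4 values.

4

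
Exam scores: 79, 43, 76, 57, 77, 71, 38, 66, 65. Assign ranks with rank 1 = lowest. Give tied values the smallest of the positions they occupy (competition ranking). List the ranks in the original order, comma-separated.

9, 2, 7, 3, 8, 6, 1, 5, 4

Sorted (ascending): 38, 43, 57, 65, 66, 71, 76, 77, 79
No ties — each value takes its position as its rank.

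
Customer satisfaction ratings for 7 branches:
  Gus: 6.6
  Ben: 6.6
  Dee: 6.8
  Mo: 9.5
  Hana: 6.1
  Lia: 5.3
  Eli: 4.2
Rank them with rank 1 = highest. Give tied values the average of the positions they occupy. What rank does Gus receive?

Sorted (descending): 9.5, 6.8, 6.6, 6.6, 6.1, 5.3, 4.2
The 2 values of 6.6 occupy positions 3–4 → average rank (3+4)/2 = 3.5.
Gus has value 6.6 → rank 3.5.

3.5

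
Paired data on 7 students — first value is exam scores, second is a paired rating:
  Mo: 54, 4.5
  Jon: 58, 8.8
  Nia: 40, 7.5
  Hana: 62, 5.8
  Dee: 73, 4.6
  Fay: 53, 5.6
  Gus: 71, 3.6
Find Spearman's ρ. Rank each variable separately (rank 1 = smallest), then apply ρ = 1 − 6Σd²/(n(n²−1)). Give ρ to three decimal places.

Ranks of variable 1: 3, 4, 1, 5, 7, 2, 6
Ranks of variable 2: 2, 7, 6, 5, 3, 4, 1
d = r₁ − r₂: 1, -3, -5, 0, 4, -2, 5
d²: 1, 9, 25, 0, 16, 4, 25; Σd² = 80
ρ = 1 − 6·80/(7·48) = 1 − 480/336 = -0.429

-0.429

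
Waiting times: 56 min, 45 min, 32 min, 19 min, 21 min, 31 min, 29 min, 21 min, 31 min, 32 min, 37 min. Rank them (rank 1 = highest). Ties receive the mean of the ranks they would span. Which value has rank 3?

Sorted (descending): 56, 45, 37, 32, 32, 31, 31, 29, 21, 21, 19
The 2 values of 32 occupy positions 4–5 → average rank (4+5)/2 = 4.5.
The 2 values of 31 occupy positions 6–7 → average rank (6+7)/2 = 6.5.
The 2 values of 21 occupy positions 9–10 → average rank (9+10)/2 = 9.5.
Rank 3 → value 37.

37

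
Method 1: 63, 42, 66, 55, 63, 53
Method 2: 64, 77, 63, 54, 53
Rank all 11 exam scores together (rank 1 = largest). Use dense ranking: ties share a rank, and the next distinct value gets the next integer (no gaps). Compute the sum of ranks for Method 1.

30

Sorted (descending): 77, 66, 64, 63, 63, 63, 55, 54, 53, 53, 42
The 3 values of 63 share dense rank 4.
The 2 values of 53 share dense rank 7.
Remaining distinct values take the next consecutive integers.
Method 1 values → pooled ranks: 63→4, 42→8, 66→2, 55→5, 63→4, 53→7
Rank sum = 4 + 8 + 2 + 5 + 4 + 7 = 30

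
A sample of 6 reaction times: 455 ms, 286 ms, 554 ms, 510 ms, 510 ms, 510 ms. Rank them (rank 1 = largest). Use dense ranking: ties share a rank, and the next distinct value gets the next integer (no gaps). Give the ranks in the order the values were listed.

3, 4, 1, 2, 2, 2

Sorted (descending): 554, 510, 510, 510, 455, 286
The 3 values of 510 share dense rank 2.
Remaining distinct values take the next consecutive integers.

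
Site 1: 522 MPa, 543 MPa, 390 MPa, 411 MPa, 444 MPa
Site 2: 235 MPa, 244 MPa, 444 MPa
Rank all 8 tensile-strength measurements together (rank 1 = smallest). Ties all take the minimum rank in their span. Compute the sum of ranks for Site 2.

8

Sorted (ascending): 235, 244, 390, 411, 444, 444, 522, 543
The 2 values of 444 occupy positions 5–6 → each gets rank 5.
Site 2 values → pooled ranks: 235→1, 244→2, 444→5
Rank sum = 1 + 2 + 5 = 8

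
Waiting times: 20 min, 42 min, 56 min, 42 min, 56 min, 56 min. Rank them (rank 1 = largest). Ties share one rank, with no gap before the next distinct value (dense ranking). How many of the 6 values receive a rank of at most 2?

5

Sorted (descending): 56, 56, 56, 42, 42, 20
The 3 values of 56 share dense rank 1.
The 2 values of 42 share dense rank 2.
Remaining distinct values take the next consecutive integers.
Ranks ≤ 2: {1, 1, 1, 2, 2} → 5 values.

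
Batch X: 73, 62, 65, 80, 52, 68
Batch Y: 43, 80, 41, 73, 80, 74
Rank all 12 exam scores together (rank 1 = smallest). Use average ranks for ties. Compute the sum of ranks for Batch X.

Sorted (ascending): 41, 43, 52, 62, 65, 68, 73, 73, 74, 80, 80, 80
The 2 values of 73 occupy positions 7–8 → average rank (7+8)/2 = 7.5.
The 3 values of 80 occupy positions 10–12 → average rank 11.
Batch X values → pooled ranks: 73→7.5, 62→4, 65→5, 80→11, 52→3, 68→6
Rank sum = 7.5 + 4 + 5 + 11 + 3 + 6 = 36.5

36.5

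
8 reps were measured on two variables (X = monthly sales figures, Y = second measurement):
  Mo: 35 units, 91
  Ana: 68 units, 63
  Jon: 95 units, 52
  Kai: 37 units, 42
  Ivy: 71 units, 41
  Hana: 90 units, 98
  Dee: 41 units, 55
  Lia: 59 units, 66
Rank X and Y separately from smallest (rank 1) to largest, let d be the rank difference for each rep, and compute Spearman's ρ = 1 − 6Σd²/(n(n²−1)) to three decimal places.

Ranks of variable 1: 1, 5, 8, 2, 6, 7, 3, 4
Ranks of variable 2: 7, 5, 3, 2, 1, 8, 4, 6
d = r₁ − r₂: -6, 0, 5, 0, 5, -1, -1, -2
d²: 36, 0, 25, 0, 25, 1, 1, 4; Σd² = 92
ρ = 1 − 6·92/(8·63) = 1 − 552/504 = -0.095

-0.095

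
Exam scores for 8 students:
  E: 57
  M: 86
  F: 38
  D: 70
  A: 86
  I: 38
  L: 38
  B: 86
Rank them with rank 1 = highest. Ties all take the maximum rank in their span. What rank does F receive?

8

Sorted (descending): 86, 86, 86, 70, 57, 38, 38, 38
The 3 values of 86 occupy positions 1–3 → each gets rank 3.
The 3 values of 38 occupy positions 6–8 → each gets rank 8.
F has value 38 → rank 8.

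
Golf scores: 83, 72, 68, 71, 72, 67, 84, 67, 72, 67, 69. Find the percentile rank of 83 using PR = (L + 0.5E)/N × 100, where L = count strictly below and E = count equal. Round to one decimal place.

N = 11.
Strictly below 83: 9. Equal to 83: 1.
PR = (9 + 0.5·1)/11 × 100 = 86.4

86.4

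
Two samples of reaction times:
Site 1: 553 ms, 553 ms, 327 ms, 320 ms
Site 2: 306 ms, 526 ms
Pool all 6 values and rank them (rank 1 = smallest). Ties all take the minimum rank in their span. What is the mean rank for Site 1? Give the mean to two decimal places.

3.75

Sorted (ascending): 306, 320, 327, 526, 553, 553
The 2 values of 553 occupy positions 5–6 → each gets rank 5.
Site 1 values → pooled ranks: 553→5, 553→5, 327→3, 320→2
Mean rank = (5 + 5 + 3 + 2) / 4 = 3.75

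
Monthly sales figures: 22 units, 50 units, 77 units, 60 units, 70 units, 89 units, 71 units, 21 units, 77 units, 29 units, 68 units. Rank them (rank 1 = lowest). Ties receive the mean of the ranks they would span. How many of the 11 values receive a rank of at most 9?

Sorted (ascending): 21, 22, 29, 50, 60, 68, 70, 71, 77, 77, 89
The 2 values of 77 occupy positions 9–10 → average rank (9+10)/2 = 9.5.
Ranks ≤ 9: {1, 2, 3, 4, 5, 6, 7, 8} → 8 values.

8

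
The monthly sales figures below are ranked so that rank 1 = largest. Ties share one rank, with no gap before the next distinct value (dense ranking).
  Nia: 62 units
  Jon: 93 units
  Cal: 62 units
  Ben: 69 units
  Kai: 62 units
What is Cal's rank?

Sorted (descending): 93, 69, 62, 62, 62
The 3 values of 62 share dense rank 3.
Remaining distinct values take the next consecutive integers.
Cal has value 62 units → rank 3.

3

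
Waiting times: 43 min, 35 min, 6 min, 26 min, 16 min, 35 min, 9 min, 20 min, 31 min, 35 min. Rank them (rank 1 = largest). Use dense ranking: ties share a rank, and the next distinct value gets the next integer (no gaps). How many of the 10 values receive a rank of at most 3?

Sorted (descending): 43, 35, 35, 35, 31, 26, 20, 16, 9, 6
The 3 values of 35 share dense rank 2.
Remaining distinct values take the next consecutive integers.
Ranks ≤ 3: {1, 2, 2, 2, 3} → 5 values.

5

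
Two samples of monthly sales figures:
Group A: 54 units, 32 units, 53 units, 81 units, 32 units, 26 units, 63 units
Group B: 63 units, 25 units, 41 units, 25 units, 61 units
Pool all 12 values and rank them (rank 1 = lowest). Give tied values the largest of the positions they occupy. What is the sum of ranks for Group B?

Sorted (ascending): 25, 25, 26, 32, 32, 41, 53, 54, 61, 63, 63, 81
The 2 values of 25 occupy positions 1–2 → each gets rank 2.
The 2 values of 32 occupy positions 4–5 → each gets rank 5.
The 2 values of 63 occupy positions 10–11 → each gets rank 11.
Group B values → pooled ranks: 63→11, 25→2, 41→6, 25→2, 61→9
Rank sum = 11 + 2 + 6 + 2 + 9 = 30

30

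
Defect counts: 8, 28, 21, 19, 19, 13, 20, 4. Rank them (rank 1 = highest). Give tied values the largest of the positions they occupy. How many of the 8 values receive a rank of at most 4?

3

Sorted (descending): 28, 21, 20, 19, 19, 13, 8, 4
The 2 values of 19 occupy positions 4–5 → each gets rank 5.
Ranks ≤ 4: {1, 2, 3} → 3 values.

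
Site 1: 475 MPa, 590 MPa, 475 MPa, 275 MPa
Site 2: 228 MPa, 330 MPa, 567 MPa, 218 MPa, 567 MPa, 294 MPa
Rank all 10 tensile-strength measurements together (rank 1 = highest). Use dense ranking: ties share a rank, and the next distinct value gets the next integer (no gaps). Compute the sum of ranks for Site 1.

13

Sorted (descending): 590, 567, 567, 475, 475, 330, 294, 275, 228, 218
The 2 values of 567 share dense rank 2.
The 2 values of 475 share dense rank 3.
Remaining distinct values take the next consecutive integers.
Site 1 values → pooled ranks: 475→3, 590→1, 475→3, 275→6
Rank sum = 3 + 1 + 3 + 6 = 13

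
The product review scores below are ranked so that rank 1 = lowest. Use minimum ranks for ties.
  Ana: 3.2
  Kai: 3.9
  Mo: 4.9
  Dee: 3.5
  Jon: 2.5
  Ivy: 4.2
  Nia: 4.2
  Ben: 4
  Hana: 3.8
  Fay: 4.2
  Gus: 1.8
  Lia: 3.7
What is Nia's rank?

Sorted (ascending): 1.8, 2.5, 3.2, 3.5, 3.7, 3.8, 3.9, 4, 4.2, 4.2, 4.2, 4.9
The 3 values of 4.2 occupy positions 9–11 → each gets rank 9.
Nia has value 4.2 → rank 9.

9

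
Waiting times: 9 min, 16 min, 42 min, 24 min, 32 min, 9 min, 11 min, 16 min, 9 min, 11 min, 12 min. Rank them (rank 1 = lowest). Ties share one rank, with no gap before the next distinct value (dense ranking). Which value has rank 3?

12

Sorted (ascending): 9, 9, 9, 11, 11, 12, 16, 16, 24, 32, 42
The 3 values of 9 share dense rank 1.
The 2 values of 11 share dense rank 2.
The 2 values of 16 share dense rank 4.
Remaining distinct values take the next consecutive integers.
Rank 3 → value 12.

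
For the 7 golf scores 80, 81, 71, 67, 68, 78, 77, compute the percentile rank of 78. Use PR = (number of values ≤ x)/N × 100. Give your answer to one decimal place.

71.4

N = 7.
Strictly below 78: 4. Equal to 78: 1.
PR = 5/7 × 100 = 71.4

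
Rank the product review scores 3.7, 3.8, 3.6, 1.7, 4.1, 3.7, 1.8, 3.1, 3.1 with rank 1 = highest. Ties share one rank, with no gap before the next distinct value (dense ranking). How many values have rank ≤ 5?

Sorted (descending): 4.1, 3.8, 3.7, 3.7, 3.6, 3.1, 3.1, 1.8, 1.7
The 2 values of 3.7 share dense rank 3.
The 2 values of 3.1 share dense rank 5.
Remaining distinct values take the next consecutive integers.
Ranks ≤ 5: {1, 2, 3, 3, 4, 5, 5} → 7 values.

7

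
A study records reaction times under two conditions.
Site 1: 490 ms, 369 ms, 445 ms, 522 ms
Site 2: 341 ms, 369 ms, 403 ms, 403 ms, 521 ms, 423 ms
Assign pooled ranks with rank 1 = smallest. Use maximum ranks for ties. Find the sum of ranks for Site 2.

Sorted (ascending): 341, 369, 369, 403, 403, 423, 445, 490, 521, 522
The 2 values of 369 occupy positions 2–3 → each gets rank 3.
The 2 values of 403 occupy positions 4–5 → each gets rank 5.
Site 2 values → pooled ranks: 341→1, 369→3, 403→5, 403→5, 521→9, 423→6
Rank sum = 1 + 3 + 5 + 5 + 9 + 6 = 29

29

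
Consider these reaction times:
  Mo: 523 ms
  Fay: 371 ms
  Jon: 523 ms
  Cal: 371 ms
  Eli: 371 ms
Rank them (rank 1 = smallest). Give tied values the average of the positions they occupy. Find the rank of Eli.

2

Sorted (ascending): 371, 371, 371, 523, 523
The 3 values of 371 occupy positions 1–3 → average rank 2.
The 2 values of 523 occupy positions 4–5 → average rank (4+5)/2 = 4.5.
Eli has value 371 ms → rank 2.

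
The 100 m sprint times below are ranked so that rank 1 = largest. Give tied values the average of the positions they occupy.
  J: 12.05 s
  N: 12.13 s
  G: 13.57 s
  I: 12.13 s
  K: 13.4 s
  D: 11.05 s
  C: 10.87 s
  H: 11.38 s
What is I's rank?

3.5

Sorted (descending): 13.57, 13.4, 12.13, 12.13, 12.05, 11.38, 11.05, 10.87
The 2 values of 12.13 occupy positions 3–4 → average rank (3+4)/2 = 3.5.
I has value 12.13 s → rank 3.5.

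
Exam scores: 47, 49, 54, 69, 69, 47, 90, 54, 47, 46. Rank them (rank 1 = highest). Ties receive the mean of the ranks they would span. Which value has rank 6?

Sorted (descending): 90, 69, 69, 54, 54, 49, 47, 47, 47, 46
The 2 values of 69 occupy positions 2–3 → average rank (2+3)/2 = 2.5.
The 2 values of 54 occupy positions 4–5 → average rank (4+5)/2 = 4.5.
The 3 values of 47 occupy positions 7–9 → average rank 8.
Rank 6 → value 49.

49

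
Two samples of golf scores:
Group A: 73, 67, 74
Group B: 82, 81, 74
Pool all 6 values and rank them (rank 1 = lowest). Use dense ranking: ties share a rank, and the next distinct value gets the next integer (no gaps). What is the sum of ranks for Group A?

6

Sorted (ascending): 67, 73, 74, 74, 81, 82
The 2 values of 74 share dense rank 3.
Remaining distinct values take the next consecutive integers.
Group A values → pooled ranks: 73→2, 67→1, 74→3
Rank sum = 2 + 1 + 3 = 6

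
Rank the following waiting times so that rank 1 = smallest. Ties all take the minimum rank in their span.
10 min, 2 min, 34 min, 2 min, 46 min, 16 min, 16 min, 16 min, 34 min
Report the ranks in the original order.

3, 1, 7, 1, 9, 4, 4, 4, 7

Sorted (ascending): 2, 2, 10, 16, 16, 16, 34, 34, 46
The 2 values of 2 occupy positions 1–2 → each gets rank 1.
The 3 values of 16 occupy positions 4–6 → each gets rank 4.
The 2 values of 34 occupy positions 7–8 → each gets rank 7.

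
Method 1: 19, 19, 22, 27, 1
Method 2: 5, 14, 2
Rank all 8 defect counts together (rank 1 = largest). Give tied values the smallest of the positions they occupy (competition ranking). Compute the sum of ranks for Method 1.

17

Sorted (descending): 27, 22, 19, 19, 14, 5, 2, 1
The 2 values of 19 occupy positions 3–4 → each gets rank 3.
Method 1 values → pooled ranks: 19→3, 19→3, 22→2, 27→1, 1→8
Rank sum = 3 + 3 + 2 + 1 + 8 = 17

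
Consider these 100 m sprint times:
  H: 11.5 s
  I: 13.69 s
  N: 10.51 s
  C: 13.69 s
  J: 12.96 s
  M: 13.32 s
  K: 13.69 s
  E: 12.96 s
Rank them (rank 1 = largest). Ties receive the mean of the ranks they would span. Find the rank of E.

5.5

Sorted (descending): 13.69, 13.69, 13.69, 13.32, 12.96, 12.96, 11.5, 10.51
The 3 values of 13.69 occupy positions 1–3 → average rank 2.
The 2 values of 12.96 occupy positions 5–6 → average rank (5+6)/2 = 5.5.
E has value 12.96 s → rank 5.5.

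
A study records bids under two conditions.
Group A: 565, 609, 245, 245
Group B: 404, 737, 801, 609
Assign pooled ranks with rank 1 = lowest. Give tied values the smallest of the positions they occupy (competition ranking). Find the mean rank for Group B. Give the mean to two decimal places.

Sorted (ascending): 245, 245, 404, 565, 609, 609, 737, 801
The 2 values of 245 occupy positions 1–2 → each gets rank 1.
The 2 values of 609 occupy positions 5–6 → each gets rank 5.
Group B values → pooled ranks: 404→3, 737→7, 801→8, 609→5
Mean rank = (3 + 7 + 8 + 5) / 4 = 5.75

5.75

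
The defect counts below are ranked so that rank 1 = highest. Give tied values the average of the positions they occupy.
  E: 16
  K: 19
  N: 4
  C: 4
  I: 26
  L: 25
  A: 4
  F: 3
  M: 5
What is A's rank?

Sorted (descending): 26, 25, 19, 16, 5, 4, 4, 4, 3
The 3 values of 4 occupy positions 6–8 → average rank 7.
A has value 4 → rank 7.

7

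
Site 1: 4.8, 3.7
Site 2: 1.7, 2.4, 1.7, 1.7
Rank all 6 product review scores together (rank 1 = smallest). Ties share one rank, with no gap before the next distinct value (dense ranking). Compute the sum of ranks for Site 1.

Sorted (ascending): 1.7, 1.7, 1.7, 2.4, 3.7, 4.8
The 3 values of 1.7 share dense rank 1.
Remaining distinct values take the next consecutive integers.
Site 1 values → pooled ranks: 4.8→4, 3.7→3
Rank sum = 4 + 3 = 7

7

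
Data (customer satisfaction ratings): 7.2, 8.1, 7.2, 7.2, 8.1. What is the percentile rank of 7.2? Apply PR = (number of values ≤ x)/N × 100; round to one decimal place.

60.0

N = 5.
Strictly below 7.2: 0. Equal to 7.2: 3.
PR = 3/5 × 100 = 60.0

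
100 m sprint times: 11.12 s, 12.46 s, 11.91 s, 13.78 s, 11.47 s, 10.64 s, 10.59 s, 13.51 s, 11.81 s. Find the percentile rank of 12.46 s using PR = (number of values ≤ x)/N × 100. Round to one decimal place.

N = 9.
Strictly below 12.46: 6. Equal to 12.46: 1.
PR = 7/9 × 100 = 77.8

77.8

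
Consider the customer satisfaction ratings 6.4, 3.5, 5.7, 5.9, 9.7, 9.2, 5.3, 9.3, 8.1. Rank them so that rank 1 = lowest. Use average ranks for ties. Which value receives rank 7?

Sorted (ascending): 3.5, 5.3, 5.7, 5.9, 6.4, 8.1, 9.2, 9.3, 9.7
No ties — each value takes its position as its rank.
Rank 7 → value 9.2.

9.2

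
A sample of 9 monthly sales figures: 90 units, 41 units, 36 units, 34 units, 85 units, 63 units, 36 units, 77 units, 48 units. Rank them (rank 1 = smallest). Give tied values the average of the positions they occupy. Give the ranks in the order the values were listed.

9, 4, 2.5, 1, 8, 6, 2.5, 7, 5

Sorted (ascending): 34, 36, 36, 41, 48, 63, 77, 85, 90
The 2 values of 36 occupy positions 2–3 → average rank (2+3)/2 = 2.5.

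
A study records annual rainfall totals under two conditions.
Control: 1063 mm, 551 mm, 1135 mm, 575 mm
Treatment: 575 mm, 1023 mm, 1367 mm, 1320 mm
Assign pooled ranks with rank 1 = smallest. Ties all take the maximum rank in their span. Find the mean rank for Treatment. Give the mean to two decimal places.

Sorted (ascending): 551, 575, 575, 1023, 1063, 1135, 1320, 1367
The 2 values of 575 occupy positions 2–3 → each gets rank 3.
Treatment values → pooled ranks: 575→3, 1023→4, 1367→8, 1320→7
Mean rank = (3 + 4 + 8 + 7) / 4 = 5.50

5.50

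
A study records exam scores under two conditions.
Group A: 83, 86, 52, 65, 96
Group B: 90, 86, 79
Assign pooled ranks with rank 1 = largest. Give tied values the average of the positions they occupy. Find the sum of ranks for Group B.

11.5

Sorted (descending): 96, 90, 86, 86, 83, 79, 65, 52
The 2 values of 86 occupy positions 3–4 → average rank (3+4)/2 = 3.5.
Group B values → pooled ranks: 90→2, 86→3.5, 79→6
Rank sum = 2 + 3.5 + 6 = 11.5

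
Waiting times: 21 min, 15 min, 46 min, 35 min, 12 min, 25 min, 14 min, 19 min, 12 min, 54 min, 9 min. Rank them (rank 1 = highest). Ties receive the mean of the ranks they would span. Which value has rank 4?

25

Sorted (descending): 54, 46, 35, 25, 21, 19, 15, 14, 12, 12, 9
The 2 values of 12 occupy positions 9–10 → average rank (9+10)/2 = 9.5.
Rank 4 → value 25.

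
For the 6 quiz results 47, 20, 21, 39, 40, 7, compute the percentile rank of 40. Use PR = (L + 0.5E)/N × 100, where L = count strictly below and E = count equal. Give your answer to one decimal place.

75.0

N = 6.
Strictly below 40: 4. Equal to 40: 1.
PR = (4 + 0.5·1)/6 × 100 = 75.0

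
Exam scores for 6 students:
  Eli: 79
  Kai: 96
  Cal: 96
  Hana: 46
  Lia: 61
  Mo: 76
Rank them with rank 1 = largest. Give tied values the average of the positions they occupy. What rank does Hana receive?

6

Sorted (descending): 96, 96, 79, 76, 61, 46
The 2 values of 96 occupy positions 1–2 → average rank (1+2)/2 = 1.5.
Hana has value 46 → rank 6.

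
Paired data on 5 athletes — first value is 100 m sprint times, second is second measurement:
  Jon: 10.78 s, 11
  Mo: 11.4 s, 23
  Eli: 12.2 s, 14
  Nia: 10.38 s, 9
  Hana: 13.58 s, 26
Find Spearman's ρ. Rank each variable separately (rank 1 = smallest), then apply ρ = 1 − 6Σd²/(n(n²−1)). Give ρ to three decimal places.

Ranks of variable 1: 2, 3, 4, 1, 5
Ranks of variable 2: 2, 4, 3, 1, 5
d = r₁ − r₂: 0, -1, 1, 0, 0
d²: 0, 1, 1, 0, 0; Σd² = 2
ρ = 1 − 6·2/(5·24) = 1 − 12/120 = 0.900

0.900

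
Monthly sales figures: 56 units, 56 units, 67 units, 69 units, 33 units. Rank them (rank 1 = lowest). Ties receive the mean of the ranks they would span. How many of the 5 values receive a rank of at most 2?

1

Sorted (ascending): 33, 56, 56, 67, 69
The 2 values of 56 occupy positions 2–3 → average rank (2+3)/2 = 2.5.
Ranks ≤ 2: {1} → 1 value.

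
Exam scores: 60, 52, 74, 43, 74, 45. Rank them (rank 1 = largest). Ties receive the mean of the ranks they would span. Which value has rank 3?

60

Sorted (descending): 74, 74, 60, 52, 45, 43
The 2 values of 74 occupy positions 1–2 → average rank (1+2)/2 = 1.5.
Rank 3 → value 60.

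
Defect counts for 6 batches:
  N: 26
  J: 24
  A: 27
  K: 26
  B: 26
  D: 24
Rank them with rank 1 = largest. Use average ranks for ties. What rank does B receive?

3

Sorted (descending): 27, 26, 26, 26, 24, 24
The 3 values of 26 occupy positions 2–4 → average rank 3.
The 2 values of 24 occupy positions 5–6 → average rank (5+6)/2 = 5.5.
B has value 26 → rank 3.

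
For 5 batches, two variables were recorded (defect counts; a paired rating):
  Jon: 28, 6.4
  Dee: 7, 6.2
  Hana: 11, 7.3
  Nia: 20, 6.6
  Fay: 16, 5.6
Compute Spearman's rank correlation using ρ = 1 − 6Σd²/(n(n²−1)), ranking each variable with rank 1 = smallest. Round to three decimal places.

0.100

Ranks of variable 1: 5, 1, 2, 4, 3
Ranks of variable 2: 3, 2, 5, 4, 1
d = r₁ − r₂: 2, -1, -3, 0, 2
d²: 4, 1, 9, 0, 4; Σd² = 18
ρ = 1 − 6·18/(5·24) = 1 − 108/120 = 0.100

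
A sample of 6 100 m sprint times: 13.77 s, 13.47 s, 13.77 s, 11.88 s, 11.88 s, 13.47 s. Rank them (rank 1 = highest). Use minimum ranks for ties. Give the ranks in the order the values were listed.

1, 3, 1, 5, 5, 3

Sorted (descending): 13.77, 13.77, 13.47, 13.47, 11.88, 11.88
The 2 values of 13.77 occupy positions 1–2 → each gets rank 1.
The 2 values of 13.47 occupy positions 3–4 → each gets rank 3.
The 2 values of 11.88 occupy positions 5–6 → each gets rank 5.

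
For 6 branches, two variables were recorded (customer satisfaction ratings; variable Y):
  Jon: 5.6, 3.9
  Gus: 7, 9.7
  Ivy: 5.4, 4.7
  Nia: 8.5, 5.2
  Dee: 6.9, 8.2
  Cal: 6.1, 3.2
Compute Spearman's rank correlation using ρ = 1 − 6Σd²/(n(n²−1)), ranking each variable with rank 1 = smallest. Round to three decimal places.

Ranks of variable 1: 2, 5, 1, 6, 4, 3
Ranks of variable 2: 2, 6, 3, 4, 5, 1
d = r₁ − r₂: 0, -1, -2, 2, -1, 2
d²: 0, 1, 4, 4, 1, 4; Σd² = 14
ρ = 1 − 6·14/(6·35) = 1 − 84/210 = 0.600

0.600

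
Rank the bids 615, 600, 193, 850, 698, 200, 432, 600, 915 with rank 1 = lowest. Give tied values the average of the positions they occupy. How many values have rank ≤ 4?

Sorted (ascending): 193, 200, 432, 600, 600, 615, 698, 850, 915
The 2 values of 600 occupy positions 4–5 → average rank (4+5)/2 = 4.5.
Ranks ≤ 4: {1, 2, 3} → 3 values.

3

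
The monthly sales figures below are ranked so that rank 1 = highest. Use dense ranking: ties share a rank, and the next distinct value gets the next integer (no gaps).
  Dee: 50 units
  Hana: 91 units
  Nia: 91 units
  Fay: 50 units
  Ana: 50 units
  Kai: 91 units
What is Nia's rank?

1

Sorted (descending): 91, 91, 91, 50, 50, 50
The 3 values of 91 share dense rank 1.
The 3 values of 50 share dense rank 2.
Nia has value 91 units → rank 1.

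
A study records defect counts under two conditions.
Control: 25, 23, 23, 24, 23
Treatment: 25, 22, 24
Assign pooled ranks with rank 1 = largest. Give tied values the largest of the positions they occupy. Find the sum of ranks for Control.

Sorted (descending): 25, 25, 24, 24, 23, 23, 23, 22
The 2 values of 25 occupy positions 1–2 → each gets rank 2.
The 2 values of 24 occupy positions 3–4 → each gets rank 4.
The 3 values of 23 occupy positions 5–7 → each gets rank 7.
Control values → pooled ranks: 25→2, 23→7, 23→7, 24→4, 23→7
Rank sum = 2 + 7 + 7 + 4 + 7 = 27

27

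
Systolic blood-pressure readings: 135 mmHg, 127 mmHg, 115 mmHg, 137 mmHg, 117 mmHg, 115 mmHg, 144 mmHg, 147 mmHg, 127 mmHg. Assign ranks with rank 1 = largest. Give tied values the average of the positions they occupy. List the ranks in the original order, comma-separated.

4, 5.5, 8.5, 3, 7, 8.5, 2, 1, 5.5

Sorted (descending): 147, 144, 137, 135, 127, 127, 117, 115, 115
The 2 values of 127 occupy positions 5–6 → average rank (5+6)/2 = 5.5.
The 2 values of 115 occupy positions 8–9 → average rank (8+9)/2 = 8.5.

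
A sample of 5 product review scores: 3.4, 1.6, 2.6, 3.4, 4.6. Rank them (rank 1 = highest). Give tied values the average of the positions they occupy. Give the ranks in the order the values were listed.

2.5, 5, 4, 2.5, 1

Sorted (descending): 4.6, 3.4, 3.4, 2.6, 1.6
The 2 values of 3.4 occupy positions 2–3 → average rank (2+3)/2 = 2.5.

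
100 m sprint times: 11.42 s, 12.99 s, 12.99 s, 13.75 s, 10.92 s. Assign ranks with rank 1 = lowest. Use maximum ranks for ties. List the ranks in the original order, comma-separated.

Sorted (ascending): 10.92, 11.42, 12.99, 12.99, 13.75
The 2 values of 12.99 occupy positions 3–4 → each gets rank 4.

2, 4, 4, 5, 1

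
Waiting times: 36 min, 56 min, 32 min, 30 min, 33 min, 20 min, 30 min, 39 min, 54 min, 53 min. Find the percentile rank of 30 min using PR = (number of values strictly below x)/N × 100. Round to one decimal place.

N = 10.
Strictly below 30: 1. Equal to 30: 2.
PR = 1/10 × 100 = 10.0

10.0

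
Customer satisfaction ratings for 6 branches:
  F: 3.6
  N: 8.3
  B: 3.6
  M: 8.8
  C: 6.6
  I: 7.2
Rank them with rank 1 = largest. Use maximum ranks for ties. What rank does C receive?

4

Sorted (descending): 8.8, 8.3, 7.2, 6.6, 3.6, 3.6
The 2 values of 3.6 occupy positions 5–6 → each gets rank 6.
C has value 6.6 → rank 4.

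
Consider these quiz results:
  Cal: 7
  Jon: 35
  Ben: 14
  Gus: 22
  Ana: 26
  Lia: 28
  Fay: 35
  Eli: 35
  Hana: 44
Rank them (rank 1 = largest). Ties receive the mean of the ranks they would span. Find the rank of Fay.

Sorted (descending): 44, 35, 35, 35, 28, 26, 22, 14, 7
The 3 values of 35 occupy positions 2–4 → average rank 3.
Fay has value 35 → rank 3.

3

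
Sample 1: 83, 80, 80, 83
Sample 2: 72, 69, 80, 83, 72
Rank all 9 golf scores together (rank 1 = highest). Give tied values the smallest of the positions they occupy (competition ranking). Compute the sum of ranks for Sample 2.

Sorted (descending): 83, 83, 83, 80, 80, 80, 72, 72, 69
The 3 values of 83 occupy positions 1–3 → each gets rank 1.
The 3 values of 80 occupy positions 4–6 → each gets rank 4.
The 2 values of 72 occupy positions 7–8 → each gets rank 7.
Sample 2 values → pooled ranks: 72→7, 69→9, 80→4, 83→1, 72→7
Rank sum = 7 + 9 + 4 + 1 + 7 = 28

28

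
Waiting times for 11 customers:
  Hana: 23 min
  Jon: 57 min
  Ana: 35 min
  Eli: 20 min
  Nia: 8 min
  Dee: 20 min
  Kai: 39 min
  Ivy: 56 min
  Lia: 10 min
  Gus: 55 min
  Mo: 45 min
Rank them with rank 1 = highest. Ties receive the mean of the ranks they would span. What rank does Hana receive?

7

Sorted (descending): 57, 56, 55, 45, 39, 35, 23, 20, 20, 10, 8
The 2 values of 20 occupy positions 8–9 → average rank (8+9)/2 = 8.5.
Hana has value 23 min → rank 7.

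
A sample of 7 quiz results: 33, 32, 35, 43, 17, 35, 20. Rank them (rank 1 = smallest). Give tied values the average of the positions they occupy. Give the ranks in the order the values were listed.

Sorted (ascending): 17, 20, 32, 33, 35, 35, 43
The 2 values of 35 occupy positions 5–6 → average rank (5+6)/2 = 5.5.

4, 3, 5.5, 7, 1, 5.5, 2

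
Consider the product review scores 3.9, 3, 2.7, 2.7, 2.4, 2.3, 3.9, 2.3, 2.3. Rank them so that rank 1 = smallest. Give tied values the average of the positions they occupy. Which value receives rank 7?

3

Sorted (ascending): 2.3, 2.3, 2.3, 2.4, 2.7, 2.7, 3, 3.9, 3.9
The 3 values of 2.3 occupy positions 1–3 → average rank 2.
The 2 values of 2.7 occupy positions 5–6 → average rank (5+6)/2 = 5.5.
The 2 values of 3.9 occupy positions 8–9 → average rank (8+9)/2 = 8.5.
Rank 7 → value 3.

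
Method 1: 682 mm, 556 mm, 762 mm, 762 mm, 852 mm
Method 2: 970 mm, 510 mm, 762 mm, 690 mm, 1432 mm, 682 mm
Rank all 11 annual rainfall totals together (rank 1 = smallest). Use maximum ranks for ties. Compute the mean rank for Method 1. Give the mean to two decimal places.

Sorted (ascending): 510, 556, 682, 682, 690, 762, 762, 762, 852, 970, 1432
The 2 values of 682 occupy positions 3–4 → each gets rank 4.
The 3 values of 762 occupy positions 6–8 → each gets rank 8.
Method 1 values → pooled ranks: 682→4, 556→2, 762→8, 762→8, 852→9
Mean rank = (4 + 2 + 8 + 8 + 9) / 5 = 6.20

6.20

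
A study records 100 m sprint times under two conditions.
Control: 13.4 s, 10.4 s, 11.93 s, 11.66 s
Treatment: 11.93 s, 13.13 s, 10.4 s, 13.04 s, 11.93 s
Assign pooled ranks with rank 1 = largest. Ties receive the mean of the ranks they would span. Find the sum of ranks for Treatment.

23.5

Sorted (descending): 13.4, 13.13, 13.04, 11.93, 11.93, 11.93, 11.66, 10.4, 10.4
The 3 values of 11.93 occupy positions 4–6 → average rank 5.
The 2 values of 10.4 occupy positions 8–9 → average rank (8+9)/2 = 8.5.
Treatment values → pooled ranks: 11.93→5, 13.13→2, 10.4→8.5, 13.04→3, 11.93→5
Rank sum = 5 + 2 + 8.5 + 3 + 5 = 23.5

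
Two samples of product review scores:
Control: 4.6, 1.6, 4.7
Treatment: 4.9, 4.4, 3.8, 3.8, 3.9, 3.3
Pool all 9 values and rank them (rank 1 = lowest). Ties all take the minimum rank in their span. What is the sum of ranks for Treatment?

Sorted (ascending): 1.6, 3.3, 3.8, 3.8, 3.9, 4.4, 4.6, 4.7, 4.9
The 2 values of 3.8 occupy positions 3–4 → each gets rank 3.
Treatment values → pooled ranks: 4.9→9, 4.4→6, 3.8→3, 3.8→3, 3.9→5, 3.3→2
Rank sum = 9 + 6 + 3 + 3 + 5 + 2 = 28

28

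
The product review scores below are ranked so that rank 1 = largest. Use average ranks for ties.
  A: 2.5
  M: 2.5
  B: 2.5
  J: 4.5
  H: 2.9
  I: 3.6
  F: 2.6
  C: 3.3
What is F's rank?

Sorted (descending): 4.5, 3.6, 3.3, 2.9, 2.6, 2.5, 2.5, 2.5
The 3 values of 2.5 occupy positions 6–8 → average rank 7.
F has value 2.6 → rank 5.

5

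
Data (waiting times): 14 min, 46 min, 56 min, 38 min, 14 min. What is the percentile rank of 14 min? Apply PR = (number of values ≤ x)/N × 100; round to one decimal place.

N = 5.
Strictly below 14: 0. Equal to 14: 2.
PR = 2/5 × 100 = 40.0

40.0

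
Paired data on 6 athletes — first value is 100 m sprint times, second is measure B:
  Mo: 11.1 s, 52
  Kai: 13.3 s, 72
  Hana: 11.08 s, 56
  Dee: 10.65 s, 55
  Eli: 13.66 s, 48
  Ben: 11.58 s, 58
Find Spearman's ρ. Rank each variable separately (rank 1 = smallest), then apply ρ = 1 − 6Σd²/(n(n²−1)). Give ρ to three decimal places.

-0.029

Ranks of variable 1: 3, 5, 2, 1, 6, 4
Ranks of variable 2: 2, 6, 4, 3, 1, 5
d = r₁ − r₂: 1, -1, -2, -2, 5, -1
d²: 1, 1, 4, 4, 25, 1; Σd² = 36
ρ = 1 − 6·36/(6·35) = 1 − 216/210 = -0.029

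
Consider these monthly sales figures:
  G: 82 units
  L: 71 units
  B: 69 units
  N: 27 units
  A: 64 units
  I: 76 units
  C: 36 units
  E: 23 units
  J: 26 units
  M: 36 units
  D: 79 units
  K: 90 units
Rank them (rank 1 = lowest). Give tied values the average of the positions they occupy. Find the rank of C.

Sorted (ascending): 23, 26, 27, 36, 36, 64, 69, 71, 76, 79, 82, 90
The 2 values of 36 occupy positions 4–5 → average rank (4+5)/2 = 4.5.
C has value 36 units → rank 4.5.

4.5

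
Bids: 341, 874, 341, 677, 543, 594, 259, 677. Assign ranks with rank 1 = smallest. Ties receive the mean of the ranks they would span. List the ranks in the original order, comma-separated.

Sorted (ascending): 259, 341, 341, 543, 594, 677, 677, 874
The 2 values of 341 occupy positions 2–3 → average rank (2+3)/2 = 2.5.
The 2 values of 677 occupy positions 6–7 → average rank (6+7)/2 = 6.5.

2.5, 8, 2.5, 6.5, 4, 5, 1, 6.5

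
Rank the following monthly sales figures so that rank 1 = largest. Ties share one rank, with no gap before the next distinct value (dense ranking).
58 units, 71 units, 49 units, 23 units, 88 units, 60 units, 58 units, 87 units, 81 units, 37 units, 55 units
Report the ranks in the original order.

6, 4, 8, 10, 1, 5, 6, 2, 3, 9, 7

Sorted (descending): 88, 87, 81, 71, 60, 58, 58, 55, 49, 37, 23
The 2 values of 58 share dense rank 6.
Remaining distinct values take the next consecutive integers.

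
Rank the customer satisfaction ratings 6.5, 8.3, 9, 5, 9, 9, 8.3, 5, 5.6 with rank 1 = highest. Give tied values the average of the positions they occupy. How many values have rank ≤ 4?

3

Sorted (descending): 9, 9, 9, 8.3, 8.3, 6.5, 5.6, 5, 5
The 3 values of 9 occupy positions 1–3 → average rank 2.
The 2 values of 8.3 occupy positions 4–5 → average rank (4+5)/2 = 4.5.
The 2 values of 5 occupy positions 8–9 → average rank (8+9)/2 = 8.5.
Ranks ≤ 4: {2, 2, 2} → 3 values.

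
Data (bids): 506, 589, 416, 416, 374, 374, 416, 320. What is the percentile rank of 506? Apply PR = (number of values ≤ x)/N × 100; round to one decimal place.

87.5

N = 8.
Strictly below 506: 6. Equal to 506: 1.
PR = 7/8 × 100 = 87.5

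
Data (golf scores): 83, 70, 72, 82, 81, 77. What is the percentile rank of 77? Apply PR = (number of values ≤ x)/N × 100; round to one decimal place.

50.0

N = 6.
Strictly below 77: 2. Equal to 77: 1.
PR = 3/6 × 100 = 50.0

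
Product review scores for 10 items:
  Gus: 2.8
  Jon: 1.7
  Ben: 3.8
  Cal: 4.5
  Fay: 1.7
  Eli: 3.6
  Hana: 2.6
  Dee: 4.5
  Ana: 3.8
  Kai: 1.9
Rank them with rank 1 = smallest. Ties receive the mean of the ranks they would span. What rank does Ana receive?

Sorted (ascending): 1.7, 1.7, 1.9, 2.6, 2.8, 3.6, 3.8, 3.8, 4.5, 4.5
The 2 values of 1.7 occupy positions 1–2 → average rank (1+2)/2 = 1.5.
The 2 values of 3.8 occupy positions 7–8 → average rank (7+8)/2 = 7.5.
The 2 values of 4.5 occupy positions 9–10 → average rank (9+10)/2 = 9.5.
Ana has value 3.8 → rank 7.5.

7.5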